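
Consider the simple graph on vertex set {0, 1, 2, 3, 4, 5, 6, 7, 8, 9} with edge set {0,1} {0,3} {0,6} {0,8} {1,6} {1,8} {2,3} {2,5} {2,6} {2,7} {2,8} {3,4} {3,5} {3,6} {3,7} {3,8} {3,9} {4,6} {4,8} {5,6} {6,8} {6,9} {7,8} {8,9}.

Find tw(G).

A width-3 tree decomposition is:
Bags: B1 = {3, 6, 8, 9}  B2 = {3, 4, 6, 8}  B3 = {2, 3, 6, 8}  B4 = {2, 3, 5, 6}  B5 = {0, 3, 6, 8}  B6 = {2, 3, 7, 8}  B7 = {0, 1, 6, 8}
Tree: B1–B2, B1–B3, B3–B4, B3–B5, B3–B6, B5–B7
Every bag has size at most 4, so the width is 4 − 1 = 3 and tw(G) ≤ 3. Conversely, {0, 1, 6, 8} is a clique of size 4, and the vertices of any clique must share a bag in every tree decomposition; so some bag has ≥ 4 vertices and tw(G) ≥ 3. Therefore the treewidth is 3.

3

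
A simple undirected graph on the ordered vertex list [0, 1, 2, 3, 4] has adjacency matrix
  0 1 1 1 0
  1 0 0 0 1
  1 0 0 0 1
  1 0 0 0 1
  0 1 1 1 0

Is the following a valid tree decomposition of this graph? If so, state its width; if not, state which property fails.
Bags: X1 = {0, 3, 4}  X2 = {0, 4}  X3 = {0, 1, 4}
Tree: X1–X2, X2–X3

A tree decomposition must satisfy three properties: every vertex lies in some bag; for every edge, both endpoints lie together in some bag; and for every vertex, the bags containing it form a connected subtree. Here vertex 2 appears in no bag, so the decomposition is invalid.

No — vertex 2 appears in no bag.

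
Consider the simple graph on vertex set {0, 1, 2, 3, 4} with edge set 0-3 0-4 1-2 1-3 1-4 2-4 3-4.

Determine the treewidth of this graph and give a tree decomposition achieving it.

Each bag holds 3 vertices, so the decomposition has width 2, which upper-bounds the treewidth. Conversely, {0, 3, 4} is a clique of size 3, and the vertices of any clique must share a bag in every tree decomposition; so some bag has ≥ 3 vertices and tw(G) ≥ 2. The upper and lower bounds meet at 2, so that is the treewidth.

Treewidth 2.
One such decomposition:
Bags: B1 = {1, 2, 4}  B2 = {1, 3, 4}  B3 = {0, 3, 4}
Tree: B1–B2, B2–B3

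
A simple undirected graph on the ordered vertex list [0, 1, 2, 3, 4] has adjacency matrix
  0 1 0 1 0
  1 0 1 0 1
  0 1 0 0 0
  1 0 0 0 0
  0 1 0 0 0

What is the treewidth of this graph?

A width-1 tree decomposition is:
Bags: B1 = {0, 1}  B2 = {1, 4}  B3 = {1, 2}  B4 = {0, 3}
Tree: B1–B2, B1–B3, B1–B4
The largest bag has 2 vertices, giving width 1; this decomposition certifies tw(G) ≤ 1. Since G has at least one edge (e.g. 1–0), it is not an edgeless graph, so tw(G) ≥ 1. The upper and lower bounds meet at 1, so that is the treewidth.

1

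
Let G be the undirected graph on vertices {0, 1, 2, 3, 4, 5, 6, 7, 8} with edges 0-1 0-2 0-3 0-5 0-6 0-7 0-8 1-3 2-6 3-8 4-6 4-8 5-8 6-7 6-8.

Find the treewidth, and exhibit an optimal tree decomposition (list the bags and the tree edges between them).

Treewidth 2.
One such decomposition:
Bags: B1 = {0, 3, 8}  B2 = {0, 6, 8}  B3 = {0, 6, 7}  B4 = {0, 1, 3}  B5 = {4, 6, 8}  B6 = {0, 2, 6}  B7 = {0, 5, 8}
Tree: B1–B2, B2–B3, B1–B4, B2–B5, B3–B6, B2–B7

The largest bag has 3 vertices, giving width 2; this decomposition certifies tw(G) ≤ 2. On the other hand G contains the 3-clique {0, 1, 3}. A clique must lie in a single bag of any decomposition, so no decomposition can have width below 2. Combining the bounds, tw(G) = 2.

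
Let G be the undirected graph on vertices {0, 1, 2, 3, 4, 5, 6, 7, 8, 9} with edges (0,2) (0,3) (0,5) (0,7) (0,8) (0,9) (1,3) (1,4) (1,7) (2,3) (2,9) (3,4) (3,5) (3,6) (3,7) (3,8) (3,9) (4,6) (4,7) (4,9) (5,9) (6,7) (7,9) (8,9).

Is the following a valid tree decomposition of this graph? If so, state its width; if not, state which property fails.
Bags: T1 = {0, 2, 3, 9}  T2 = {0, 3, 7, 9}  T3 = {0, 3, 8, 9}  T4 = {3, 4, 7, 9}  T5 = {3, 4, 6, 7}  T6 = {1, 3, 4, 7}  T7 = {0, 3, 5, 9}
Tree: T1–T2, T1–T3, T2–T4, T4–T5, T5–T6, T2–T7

Yes; width 3.

Vertex coverage: the bags together contain {0, 1, 2, 3, 4, 5, 6, 7, 8, 9}, the full vertex set. Edge coverage: each edge of G has both endpoints in at least one bag. Running intersection: for every vertex, the bags containing it form a connected subtree. All three properties hold, so this is a valid tree decomposition of width max|bag| − 1 = 3, and hence tw(G) ≤ 3.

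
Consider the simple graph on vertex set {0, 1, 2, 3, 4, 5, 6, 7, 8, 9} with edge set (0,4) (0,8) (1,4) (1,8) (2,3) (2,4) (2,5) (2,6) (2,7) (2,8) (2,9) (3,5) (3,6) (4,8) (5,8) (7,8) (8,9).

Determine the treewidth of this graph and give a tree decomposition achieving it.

Treewidth 2.
One such decomposition:
Bags: B1 = {2, 4, 8}  B2 = {1, 4, 8}  B3 = {0, 4, 8}  B4 = {2, 5, 8}  B5 = {2, 3, 5}  B6 = {2, 8, 9}  B7 = {2, 7, 8}  B8 = {2, 3, 6}
Tree: B1–B2, B1–B3, B1–B4, B4–B5, B1–B6, B6–B7, B5–B8

Each bag holds 3 vertices, so the decomposition has width 2, which upper-bounds the treewidth. Conversely, {0, 4, 8} is a clique of size 3, and the vertices of any clique must share a bag in every tree decomposition; so some bag has ≥ 3 vertices and tw(G) ≥ 2. The upper and lower bounds meet at 2, so that is the treewidth.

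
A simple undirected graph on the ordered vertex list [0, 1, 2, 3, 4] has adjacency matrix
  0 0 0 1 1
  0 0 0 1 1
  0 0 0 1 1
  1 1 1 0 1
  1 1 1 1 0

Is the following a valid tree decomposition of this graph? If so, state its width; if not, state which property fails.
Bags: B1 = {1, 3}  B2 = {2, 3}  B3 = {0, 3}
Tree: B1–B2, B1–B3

No — vertex 4 appears in no bag.

A tree decomposition must satisfy three properties: every vertex lies in some bag; for every edge, both endpoints lie together in some bag; and for every vertex, the bags containing it form a connected subtree. Here vertex 4 appears in no bag, so the decomposition is invalid.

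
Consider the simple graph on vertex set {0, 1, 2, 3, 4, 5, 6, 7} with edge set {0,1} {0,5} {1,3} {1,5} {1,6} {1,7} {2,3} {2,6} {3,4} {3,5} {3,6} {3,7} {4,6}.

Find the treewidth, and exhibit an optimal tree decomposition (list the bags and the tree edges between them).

Treewidth 2.
One optimal decomposition is:
Bags: B1 = {1, 3, 5}  B2 = {0, 1, 5}  B3 = {1, 3, 6}  B4 = {3, 4, 6}  B5 = {1, 3, 7}  B6 = {2, 3, 6}
Tree: B1–B2, B1–B3, B3–B4, B3–B5, B4–B6

Every bag has size at most 3, so the width is 3 − 1 = 2 and tw(G) ≤ 2. Conversely, {0, 1, 5} is a clique of size 3, and the vertices of any clique must share a bag in every tree decomposition; so some bag has ≥ 3 vertices and tw(G) ≥ 2. Therefore the treewidth is 2.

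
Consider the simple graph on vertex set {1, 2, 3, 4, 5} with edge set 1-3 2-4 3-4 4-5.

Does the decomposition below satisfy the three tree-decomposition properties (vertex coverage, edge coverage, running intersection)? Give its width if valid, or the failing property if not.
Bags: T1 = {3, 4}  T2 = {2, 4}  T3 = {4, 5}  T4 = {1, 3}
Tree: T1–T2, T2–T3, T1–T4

Checking the three conditions: (i) the bags cover all of {1, 2, 3, 4, 5}; (ii) for each edge, some bag contains both endpoints; (iii) the bags containing any fixed vertex form a subtree. All hold, so the decomposition is valid with width 2 − 1 = 1.

Yes; width 1.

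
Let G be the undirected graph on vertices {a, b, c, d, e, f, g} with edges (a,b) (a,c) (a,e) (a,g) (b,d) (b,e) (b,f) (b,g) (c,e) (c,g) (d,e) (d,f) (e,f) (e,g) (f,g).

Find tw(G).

A width-3 tree decomposition is:
Bags: B1 = {b, e, f, g}  B2 = {a, b, e, g}  B3 = {a, c, e, g}  B4 = {b, d, e, f}
Tree: B1–B2, B2–B3, B1–B4
Each bag holds 4 vertices, so the decomposition has width 3, which upper-bounds the treewidth. Conversely, {b, d, e, f} is a clique of size 4, and the vertices of any clique must share a bag in every tree decomposition; so some bag has ≥ 4 vertices and tw(G) ≥ 3. The upper and lower bounds meet at 3, so that is the treewidth.

3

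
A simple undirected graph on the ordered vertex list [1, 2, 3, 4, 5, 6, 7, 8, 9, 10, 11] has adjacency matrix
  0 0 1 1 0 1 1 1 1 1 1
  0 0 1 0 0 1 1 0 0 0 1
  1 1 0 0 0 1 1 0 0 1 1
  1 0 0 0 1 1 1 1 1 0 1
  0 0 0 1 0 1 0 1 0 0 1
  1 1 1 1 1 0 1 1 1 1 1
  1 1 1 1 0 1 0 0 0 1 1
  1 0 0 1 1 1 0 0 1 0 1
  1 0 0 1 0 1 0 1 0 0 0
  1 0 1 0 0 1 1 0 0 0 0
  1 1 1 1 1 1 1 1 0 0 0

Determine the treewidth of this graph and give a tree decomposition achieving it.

The largest bag has 5 vertices, giving width 4; this decomposition certifies tw(G) ≤ 4. For the lower bound, the 5 vertices {1, 3, 6, 7, 10} are pairwise adjacent, and any tree decomposition puts a clique entirely inside one bag — forcing width ≥ 4. Hence tw(G) = 4 exactly.

Treewidth 4.
One optimal decomposition is:
Bags: B1 = {2, 3, 6, 7, 11}  B2 = {1, 3, 6, 7, 11}  B3 = {1, 3, 6, 7, 10}  B4 = {1, 4, 6, 7, 11}  B5 = {1, 4, 6, 8, 11}  B6 = {1, 4, 6, 8, 9}  B7 = {4, 5, 6, 8, 11}
Tree: B1–B2, B2–B3, B2–B4, B4–B5, B5–B6, B5–B7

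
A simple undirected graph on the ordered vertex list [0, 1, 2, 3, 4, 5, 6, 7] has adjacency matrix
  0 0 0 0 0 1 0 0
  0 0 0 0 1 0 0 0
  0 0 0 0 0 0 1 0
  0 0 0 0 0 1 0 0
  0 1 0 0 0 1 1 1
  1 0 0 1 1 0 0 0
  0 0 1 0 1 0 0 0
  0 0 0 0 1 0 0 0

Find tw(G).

A width-1 tree decomposition is:
Bags: B1 = {4, 6}  B2 = {4, 7}  B3 = {2, 6}  B4 = {4, 5}  B5 = {3, 5}  B6 = {0, 5}  B7 = {1, 4}
Tree: B1–B2, B1–B3, B2–B4, B4–B5, B4–B6, B2–B7
Each bag holds 2 vertices, so the decomposition has width 1, which upper-bounds the treewidth. Any graph with an edge has treewidth ≥ 1, and G has the edge 6–4. Combining the bounds, tw(G) = 1.

1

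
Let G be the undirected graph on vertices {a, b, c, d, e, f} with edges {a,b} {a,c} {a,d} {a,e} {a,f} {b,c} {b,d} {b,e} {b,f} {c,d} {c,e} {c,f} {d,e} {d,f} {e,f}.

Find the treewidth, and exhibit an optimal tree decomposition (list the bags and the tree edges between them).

With just one bag of size 6, the width is 6 − 1 = 5, so tw(G) ≤ 5. For the lower bound, the 6 vertices {a, b, c, d, e, f} are pairwise adjacent, and any tree decomposition puts a clique entirely inside one bag — forcing width ≥ 5. The upper and lower bounds meet at 5, so that is the treewidth.

Treewidth 5.
Bags: B1 = {a, b, c, d, e, f}
Tree: (single bag)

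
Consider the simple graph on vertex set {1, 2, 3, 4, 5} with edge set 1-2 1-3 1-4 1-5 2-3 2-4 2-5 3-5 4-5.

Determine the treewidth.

3

A width-3 tree decomposition is:
Bags: B1 = {1, 2, 3, 5}  B2 = {1, 2, 4, 5}
Tree: B1–B2
The largest bag has 4 vertices, giving width 3; this decomposition certifies tw(G) ≤ 3. On the other hand G contains the 4-clique {1, 2, 3, 5}. A clique must lie in a single bag of any decomposition, so no decomposition can have width below 3. The upper and lower bounds meet at 3, so that is the treewidth.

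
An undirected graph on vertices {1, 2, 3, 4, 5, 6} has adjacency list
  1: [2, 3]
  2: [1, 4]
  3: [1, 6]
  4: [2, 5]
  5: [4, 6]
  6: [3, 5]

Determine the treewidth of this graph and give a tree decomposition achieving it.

Treewidth 2.
One such decomposition:
Bags: B1 = {1, 3, 6}  B2 = {1, 2, 6}  B3 = {2, 4, 6}  B4 = {4, 5, 6}
Tree: B1–B2, B2–B3, B3–B4

Each bag holds 3 vertices, so the decomposition has width 2, which upper-bounds the treewidth. Since 6–3–1–2–4–5–6 is a cycle in G, G is not acyclic. Forests are exactly the graphs of treewidth ≤ 1, so tw(G) ≥ 2. Combining the bounds, tw(G) = 2.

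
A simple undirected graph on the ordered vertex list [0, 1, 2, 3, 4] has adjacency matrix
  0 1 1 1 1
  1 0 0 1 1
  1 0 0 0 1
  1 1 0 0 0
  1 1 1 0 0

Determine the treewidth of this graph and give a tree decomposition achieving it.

Each bag holds 3 vertices, so the decomposition has width 2, which upper-bounds the treewidth. Conversely, {0, 1, 3} is a clique of size 3, and the vertices of any clique must share a bag in every tree decomposition; so some bag has ≥ 3 vertices and tw(G) ≥ 2. Combining the bounds, tw(G) = 2.

Treewidth 2.
One optimal decomposition is:
Bags: B1 = {0, 2, 4}  B2 = {0, 1, 4}  B3 = {0, 1, 3}
Tree: B1–B2, B2–B3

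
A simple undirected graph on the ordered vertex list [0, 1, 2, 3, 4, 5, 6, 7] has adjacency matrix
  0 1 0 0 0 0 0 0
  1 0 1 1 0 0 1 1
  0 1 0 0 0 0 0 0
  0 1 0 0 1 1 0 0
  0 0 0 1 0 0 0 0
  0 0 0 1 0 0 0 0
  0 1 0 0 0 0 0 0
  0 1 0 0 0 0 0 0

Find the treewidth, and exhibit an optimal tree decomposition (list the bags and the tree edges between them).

The largest bag has 2 vertices, giving width 1; this decomposition certifies tw(G) ≤ 1. G has an edge, so its treewidth is at least 1. The upper and lower bounds meet at 1, so that is the treewidth.

Treewidth 1.
One optimal decomposition is:
Bags: B1 = {1, 6}  B2 = {1, 3}  B3 = {1, 2}  B4 = {0, 1}  B5 = {3, 4}  B6 = {3, 5}  B7 = {1, 7}
Tree: B1–B2, B2–B3, B2–B4, B2–B5, B2–B6, B2–B7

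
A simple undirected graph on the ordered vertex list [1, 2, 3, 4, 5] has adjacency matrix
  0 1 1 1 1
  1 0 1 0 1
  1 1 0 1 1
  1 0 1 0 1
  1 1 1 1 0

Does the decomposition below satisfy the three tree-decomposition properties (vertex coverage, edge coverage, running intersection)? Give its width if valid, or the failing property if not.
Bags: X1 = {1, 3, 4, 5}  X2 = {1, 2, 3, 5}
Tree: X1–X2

Yes; width 3.

Every vertex of G appears in some bag (union = {1, 2, 3, 4, 5}); every edge is covered by a bag; and for each vertex v the set of bags containing v is connected in the bag tree. The decomposition is therefore valid. The largest bag has 4 vertices, so the width is 3.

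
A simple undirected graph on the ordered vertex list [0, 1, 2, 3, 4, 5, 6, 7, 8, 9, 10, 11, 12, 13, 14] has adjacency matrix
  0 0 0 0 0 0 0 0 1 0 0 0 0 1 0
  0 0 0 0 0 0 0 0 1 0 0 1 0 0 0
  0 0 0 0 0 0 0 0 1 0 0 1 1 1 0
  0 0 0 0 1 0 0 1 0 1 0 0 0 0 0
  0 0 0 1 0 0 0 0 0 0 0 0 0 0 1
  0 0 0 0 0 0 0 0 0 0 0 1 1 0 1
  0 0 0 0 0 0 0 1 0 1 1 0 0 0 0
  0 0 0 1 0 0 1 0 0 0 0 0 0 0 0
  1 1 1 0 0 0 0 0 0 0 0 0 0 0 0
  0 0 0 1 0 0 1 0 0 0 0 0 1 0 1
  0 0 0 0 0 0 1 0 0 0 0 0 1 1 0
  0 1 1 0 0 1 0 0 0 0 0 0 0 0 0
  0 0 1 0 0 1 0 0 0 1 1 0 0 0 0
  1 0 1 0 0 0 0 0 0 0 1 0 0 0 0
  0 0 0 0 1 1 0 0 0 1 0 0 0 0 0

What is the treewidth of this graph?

A width-3 tree decomposition is:
Bags: B1 = {0, 1, 8, 11}  B2 = {0, 2, 8, 11}  B3 = {0, 2, 11, 13}  B4 = {2, 5, 11, 13}  B5 = {2, 5, 12, 13}  B6 = {5, 10, 12, 13}  B7 = {5, 10, 12, 14}  B8 = {9, 10, 12, 14}  B9 = {6, 9, 10, 14}  B10 = {4, 6, 9, 14}  B11 = {3, 4, 6, 9}  B12 = {3, 4, 6, 7}
Tree: B1–B2, B2–B3, B3–B4, B4–B5, B5–B6, B6–B7, B7–B8, B8–B9, B9–B10, B10–B11, B11–B12
Each bag holds 4 vertices, so the decomposition has width 3, which upper-bounds the treewidth. For the lower bound: the 4 vertex sets {0,1,8}, {11}, {2}, {5,10,12,13} are disjoint, each induces a connected subgraph, and every pair is joined by at least one edge of G. Contracting each set to a single vertex therefore yields K_{4} as a minor, and since treewidth is minor-monotone, tw(G) ≥ tw(K_{4}) = 3. Hence tw(G) = 3 exactly.

3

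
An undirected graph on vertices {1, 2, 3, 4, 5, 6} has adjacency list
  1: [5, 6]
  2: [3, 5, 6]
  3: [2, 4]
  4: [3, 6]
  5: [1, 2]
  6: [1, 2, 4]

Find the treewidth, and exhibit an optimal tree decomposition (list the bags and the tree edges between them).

The largest bag has 3 vertices, giving width 2; this decomposition certifies tw(G) ≤ 2. The edges 1–5–2–6–1 form a cycle, so G is not a tree and its treewidth is at least 2. The upper and lower bounds meet at 2, so that is the treewidth.

Treewidth 2.
Bags: B1 = {1, 5, 6}  B2 = {2, 5, 6}  B3 = {2, 4, 6}  B4 = {2, 3, 4}
Tree: B1–B2, B2–B3, B3–B4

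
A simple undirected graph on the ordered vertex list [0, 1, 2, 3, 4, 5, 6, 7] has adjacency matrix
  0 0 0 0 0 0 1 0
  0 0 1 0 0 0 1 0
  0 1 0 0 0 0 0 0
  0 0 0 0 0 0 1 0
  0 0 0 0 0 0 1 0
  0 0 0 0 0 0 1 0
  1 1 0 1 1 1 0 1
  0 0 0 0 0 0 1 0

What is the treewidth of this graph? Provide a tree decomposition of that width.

Treewidth 1.
One optimal decomposition is:
Bags: B1 = {1, 6}  B2 = {3, 6}  B3 = {5, 6}  B4 = {1, 2}  B5 = {6, 7}  B6 = {0, 6}  B7 = {4, 6}
Tree: B1–B2, B1–B3, B1–B4, B1–B5, B1–B6, B2–B7

Each bag holds 2 vertices, so the decomposition has width 1, which upper-bounds the treewidth. G has an edge, so its treewidth is at least 1. The upper and lower bounds meet at 1, so that is the treewidth.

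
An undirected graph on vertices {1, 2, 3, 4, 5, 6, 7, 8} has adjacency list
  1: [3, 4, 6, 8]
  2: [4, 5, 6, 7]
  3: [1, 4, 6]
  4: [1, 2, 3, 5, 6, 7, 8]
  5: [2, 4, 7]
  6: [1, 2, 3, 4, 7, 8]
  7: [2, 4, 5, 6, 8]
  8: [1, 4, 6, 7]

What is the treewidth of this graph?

3

A width-3 tree decomposition is:
Bags: B1 = {4, 6, 7, 8}  B2 = {1, 4, 6, 8}  B3 = {2, 4, 6, 7}  B4 = {2, 4, 5, 7}  B5 = {1, 3, 4, 6}
Tree: B1–B2, B1–B3, B3–B4, B2–B5
Every bag has size at most 4, so the width is 4 − 1 = 3 and tw(G) ≤ 3. On the other hand G contains the 4-clique {2, 4, 5, 7}. A clique must lie in a single bag of any decomposition, so no decomposition can have width below 3. Therefore the treewidth is 3.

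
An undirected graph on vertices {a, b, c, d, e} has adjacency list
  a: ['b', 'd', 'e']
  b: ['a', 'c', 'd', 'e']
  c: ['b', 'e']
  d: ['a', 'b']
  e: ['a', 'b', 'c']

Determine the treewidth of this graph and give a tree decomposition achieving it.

The largest bag has 3 vertices, giving width 2; this decomposition certifies tw(G) ≤ 2. For the lower bound, the 3 vertices {a, b, d} are pairwise adjacent, and any tree decomposition puts a clique entirely inside one bag — forcing width ≥ 2. Therefore the treewidth is 2.

Treewidth 2.
One optimal decomposition is:
Bags: B1 = {a, b, d}  B2 = {a, b, e}  B3 = {b, c, e}
Tree: B1–B2, B2–B3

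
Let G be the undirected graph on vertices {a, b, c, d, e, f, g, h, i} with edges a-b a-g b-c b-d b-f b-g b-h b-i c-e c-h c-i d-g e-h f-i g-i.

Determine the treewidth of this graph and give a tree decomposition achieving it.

Every bag has size at most 3, so the width is 3 − 1 = 2 and tw(G) ≤ 2. For the lower bound, the 3 vertices {c, e, h} are pairwise adjacent, and any tree decomposition puts a clique entirely inside one bag — forcing width ≥ 2. The upper and lower bounds meet at 2, so that is the treewidth.

Treewidth 2.
Bags: B1 = {b, d, g}  B2 = {b, g, i}  B3 = {b, c, i}  B4 = {a, b, g}  B5 = {b, f, i}  B6 = {b, c, h}  B7 = {c, e, h}
Tree: B1–B2, B2–B3, B1–B4, B2–B5, B3–B6, B6–B7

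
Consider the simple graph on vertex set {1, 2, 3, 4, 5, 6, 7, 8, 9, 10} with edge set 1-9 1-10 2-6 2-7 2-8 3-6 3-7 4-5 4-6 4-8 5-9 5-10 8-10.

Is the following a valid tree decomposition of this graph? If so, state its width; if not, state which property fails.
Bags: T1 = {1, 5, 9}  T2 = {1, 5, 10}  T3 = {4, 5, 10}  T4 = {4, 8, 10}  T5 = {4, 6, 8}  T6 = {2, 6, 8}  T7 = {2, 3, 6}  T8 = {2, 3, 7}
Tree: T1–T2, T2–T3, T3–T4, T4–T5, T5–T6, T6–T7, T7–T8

Yes; width 2.

Vertex coverage: the bags together contain {1, 2, 3, 4, 5, 6, 7, 8, 9, 10}, the full vertex set. Edge coverage: each edge of G has both endpoints in at least one bag. Running intersection: for every vertex, the bags containing it form a connected subtree. All three properties hold, so this is a valid tree decomposition of width max|bag| − 1 = 2, and hence tw(G) ≤ 2.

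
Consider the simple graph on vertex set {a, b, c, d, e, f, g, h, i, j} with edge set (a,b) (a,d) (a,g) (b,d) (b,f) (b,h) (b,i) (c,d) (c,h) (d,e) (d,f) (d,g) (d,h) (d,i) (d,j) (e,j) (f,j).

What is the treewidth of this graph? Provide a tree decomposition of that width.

The largest bag has 3 vertices, giving width 2; this decomposition certifies tw(G) ≤ 2. On the other hand G contains the 3-clique {a, d, g}. A clique must lie in a single bag of any decomposition, so no decomposition can have width below 2. Combining the bounds, tw(G) = 2.

Treewidth 2.
One such decomposition:
Bags: B1 = {b, d, f}  B2 = {b, d, h}  B3 = {d, f, j}  B4 = {b, d, i}  B5 = {a, b, d}  B6 = {a, d, g}  B7 = {d, e, j}  B8 = {c, d, h}
Tree: B1–B2, B1–B3, B1–B4, B1–B5, B5–B6, B3–B7, B2–B8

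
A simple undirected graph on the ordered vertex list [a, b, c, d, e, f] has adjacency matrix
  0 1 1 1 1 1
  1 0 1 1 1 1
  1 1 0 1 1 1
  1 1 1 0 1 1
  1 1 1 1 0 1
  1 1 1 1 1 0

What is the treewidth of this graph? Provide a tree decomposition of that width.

With just one bag of size 6, the width is 6 − 1 = 5, so tw(G) ≤ 5. On the other hand G contains the 6-clique {a, b, c, d, e, f}. A clique must lie in a single bag of any decomposition, so no decomposition can have width below 5. Combining the bounds, tw(G) = 5.

Treewidth 5.
One such decomposition:
Bags: B1 = {a, b, c, d, e, f}
Tree: (single bag)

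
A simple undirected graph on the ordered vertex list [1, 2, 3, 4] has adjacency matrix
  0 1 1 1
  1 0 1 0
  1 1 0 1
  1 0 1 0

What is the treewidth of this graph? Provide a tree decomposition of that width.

Treewidth 2.
Bags: B1 = {1, 2, 3}  B2 = {1, 3, 4}
Tree: B1–B2

Each bag holds 3 vertices, so the decomposition has width 2, which upper-bounds the treewidth. For the lower bound, the 3 vertices {1, 2, 3} are pairwise adjacent, and any tree decomposition puts a clique entirely inside one bag — forcing width ≥ 2. The upper and lower bounds meet at 2, so that is the treewidth.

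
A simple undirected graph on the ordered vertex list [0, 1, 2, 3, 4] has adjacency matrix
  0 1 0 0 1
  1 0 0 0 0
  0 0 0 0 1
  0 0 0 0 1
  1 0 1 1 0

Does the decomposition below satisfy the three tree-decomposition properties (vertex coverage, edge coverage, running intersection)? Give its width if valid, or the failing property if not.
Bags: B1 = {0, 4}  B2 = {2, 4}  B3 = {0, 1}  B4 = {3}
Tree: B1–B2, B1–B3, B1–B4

No — edge (4,3) lies in no bag.

A tree decomposition must satisfy three properties: every vertex lies in some bag; for every edge, both endpoints lie together in some bag; and for every vertex, the bags containing it form a connected subtree. Here edge (4,3) lies in no bag, so the decomposition is invalid.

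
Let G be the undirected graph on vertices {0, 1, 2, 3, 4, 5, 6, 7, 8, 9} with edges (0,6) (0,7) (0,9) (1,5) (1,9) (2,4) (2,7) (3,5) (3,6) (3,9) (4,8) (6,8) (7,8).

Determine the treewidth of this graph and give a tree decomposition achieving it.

Every bag has size at most 3, so the width is 3 − 1 = 2 and tw(G) ≤ 2. For the lower bound, G contains the cycle 2–4–8–7–2, so G is not a forest; only forests have treewidth ≤ 1, hence tw(G) ≥ 2. The upper and lower bounds meet at 2, so that is the treewidth.

Treewidth 2.
One optimal decomposition is:
Bags: B1 = {2, 4, 7}  B2 = {4, 7, 8}  B3 = {0, 7, 8}  B4 = {0, 6, 8}  B5 = {0, 6, 9}  B6 = {3, 6, 9}  B7 = {1, 3, 9}  B8 = {1, 3, 5}
Tree: B1–B2, B2–B3, B3–B4, B4–B5, B5–B6, B6–B7, B7–B8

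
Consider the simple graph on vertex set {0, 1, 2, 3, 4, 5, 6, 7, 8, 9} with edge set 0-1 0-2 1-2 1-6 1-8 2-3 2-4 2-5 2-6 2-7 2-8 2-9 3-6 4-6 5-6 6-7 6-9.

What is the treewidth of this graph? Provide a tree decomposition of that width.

Each bag holds 3 vertices, so the decomposition has width 2, which upper-bounds the treewidth. For the lower bound, the 3 vertices {0, 1, 2} are pairwise adjacent, and any tree decomposition puts a clique entirely inside one bag — forcing width ≥ 2. Combining the bounds, tw(G) = 2.

Treewidth 2.
One optimal decomposition is:
Bags: B1 = {1, 2, 6}  B2 = {2, 6, 9}  B3 = {1, 2, 8}  B4 = {2, 3, 6}  B5 = {2, 5, 6}  B6 = {0, 1, 2}  B7 = {2, 6, 7}  B8 = {2, 4, 6}
Tree: B1–B2, B1–B3, B2–B4, B1–B5, B3–B6, B4–B7, B7–B8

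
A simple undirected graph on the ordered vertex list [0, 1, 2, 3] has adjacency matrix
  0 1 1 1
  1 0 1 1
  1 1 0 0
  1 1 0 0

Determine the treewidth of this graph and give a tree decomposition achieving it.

Treewidth 2.
One such decomposition:
Bags: B1 = {0, 1, 3}  B2 = {0, 1, 2}
Tree: B1–B2

Every bag has size at most 3, so the width is 3 − 1 = 2 and tw(G) ≤ 2. Conversely, {0, 1, 2} is a clique of size 3, and the vertices of any clique must share a bag in every tree decomposition; so some bag has ≥ 3 vertices and tw(G) ≥ 2. The upper and lower bounds meet at 2, so that is the treewidth.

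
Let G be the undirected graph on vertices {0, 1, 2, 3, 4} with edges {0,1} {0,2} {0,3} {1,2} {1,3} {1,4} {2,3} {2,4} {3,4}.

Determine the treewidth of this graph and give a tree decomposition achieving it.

Treewidth 3.
One such decomposition:
Bags: B1 = {1, 2, 3, 4}  B2 = {0, 1, 2, 3}
Tree: B1–B2

The largest bag has 4 vertices, giving width 3; this decomposition certifies tw(G) ≤ 3. For the lower bound, the 4 vertices {0, 1, 2, 3} are pairwise adjacent, and any tree decomposition puts a clique entirely inside one bag — forcing width ≥ 3. The upper and lower bounds meet at 3, so that is the treewidth.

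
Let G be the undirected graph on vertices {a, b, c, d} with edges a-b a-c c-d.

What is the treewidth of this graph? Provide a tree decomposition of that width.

Treewidth 1.
Bags: B1 = {c, d}  B2 = {a, c}  B3 = {a, b}
Tree: B1–B2, B2–B3

The largest bag has 2 vertices, giving width 1; this decomposition certifies tw(G) ≤ 1. Any graph with an edge has treewidth ≥ 1, and G has the edge c–d. Hence tw(G) = 1 exactly.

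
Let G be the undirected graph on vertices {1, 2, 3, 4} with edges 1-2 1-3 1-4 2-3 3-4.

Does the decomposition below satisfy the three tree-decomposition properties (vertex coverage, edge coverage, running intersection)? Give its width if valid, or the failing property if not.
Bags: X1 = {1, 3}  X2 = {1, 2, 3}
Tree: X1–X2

No — vertex 4 appears in no bag.

A tree decomposition must satisfy three properties: every vertex lies in some bag; for every edge, both endpoints lie together in some bag; and for every vertex, the bags containing it form a connected subtree. Here vertex 4 appears in no bag, so the decomposition is invalid.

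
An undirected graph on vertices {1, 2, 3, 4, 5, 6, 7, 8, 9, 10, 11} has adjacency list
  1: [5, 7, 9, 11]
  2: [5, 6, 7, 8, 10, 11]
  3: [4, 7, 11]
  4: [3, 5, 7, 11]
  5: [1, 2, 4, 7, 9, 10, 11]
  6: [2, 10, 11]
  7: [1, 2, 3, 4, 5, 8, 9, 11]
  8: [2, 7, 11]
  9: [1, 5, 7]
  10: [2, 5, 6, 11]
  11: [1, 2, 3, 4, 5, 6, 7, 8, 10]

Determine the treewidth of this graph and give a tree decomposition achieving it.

The largest bag has 4 vertices, giving width 3; this decomposition certifies tw(G) ≤ 3. On the other hand G contains the 4-clique {1, 5, 7, 9}. A clique must lie in a single bag of any decomposition, so no decomposition can have width below 3. The upper and lower bounds meet at 3, so that is the treewidth.

Treewidth 3.
One such decomposition:
Bags: B1 = {2, 5, 7, 11}  B2 = {1, 5, 7, 11}  B3 = {2, 7, 8, 11}  B4 = {2, 5, 10, 11}  B5 = {1, 5, 7, 9}  B6 = {2, 6, 10, 11}  B7 = {4, 5, 7, 11}  B8 = {3, 4, 7, 11}
Tree: B1–B2, B1–B3, B1–B4, B2–B5, B4–B6, B1–B7, B7–B8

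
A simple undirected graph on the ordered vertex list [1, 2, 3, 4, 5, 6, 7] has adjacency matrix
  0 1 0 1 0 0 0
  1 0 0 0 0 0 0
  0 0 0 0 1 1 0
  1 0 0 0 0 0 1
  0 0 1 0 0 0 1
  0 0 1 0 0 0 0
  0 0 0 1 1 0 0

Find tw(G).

1

A width-1 tree decomposition is:
Bags: B1 = {3, 6}  B2 = {3, 5}  B3 = {5, 7}  B4 = {4, 7}  B5 = {1, 4}  B6 = {1, 2}
Tree: B1–B2, B2–B3, B3–B4, B4–B5, B5–B6
The largest bag has 2 vertices, giving width 1; this decomposition certifies tw(G) ≤ 1. G has an edge, so its treewidth is at least 1. Hence tw(G) = 1 exactly.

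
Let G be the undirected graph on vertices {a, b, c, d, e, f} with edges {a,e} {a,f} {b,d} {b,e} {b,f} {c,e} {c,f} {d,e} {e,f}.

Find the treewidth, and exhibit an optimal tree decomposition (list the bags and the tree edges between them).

Treewidth 2.
Bags: B1 = {b, e, f}  B2 = {c, e, f}  B3 = {a, e, f}  B4 = {b, d, e}
Tree: B1–B2, B2–B3, B1–B4

Each bag holds 3 vertices, so the decomposition has width 2, which upper-bounds the treewidth. For the lower bound, the 3 vertices {b, d, e} are pairwise adjacent, and any tree decomposition puts a clique entirely inside one bag — forcing width ≥ 2. Therefore the treewidth is 2.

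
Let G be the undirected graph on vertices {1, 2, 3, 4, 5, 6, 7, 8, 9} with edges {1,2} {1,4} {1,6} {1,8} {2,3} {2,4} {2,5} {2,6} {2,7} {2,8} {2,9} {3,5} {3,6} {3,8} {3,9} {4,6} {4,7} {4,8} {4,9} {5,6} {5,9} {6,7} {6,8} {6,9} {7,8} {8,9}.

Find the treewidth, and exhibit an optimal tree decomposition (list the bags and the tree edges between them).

Every bag has size at most 5, so the width is 5 − 1 = 4 and tw(G) ≤ 4. On the other hand G contains the 5-clique {2, 3, 6, 8, 9}. A clique must lie in a single bag of any decomposition, so no decomposition can have width below 4. Hence tw(G) = 4 exactly.

Treewidth 4.
One such decomposition:
Bags: B1 = {2, 4, 6, 8, 9}  B2 = {1, 2, 4, 6, 8}  B3 = {2, 3, 6, 8, 9}  B4 = {2, 4, 6, 7, 8}  B5 = {2, 3, 5, 6, 9}
Tree: B1–B2, B1–B3, B2–B4, B3–B5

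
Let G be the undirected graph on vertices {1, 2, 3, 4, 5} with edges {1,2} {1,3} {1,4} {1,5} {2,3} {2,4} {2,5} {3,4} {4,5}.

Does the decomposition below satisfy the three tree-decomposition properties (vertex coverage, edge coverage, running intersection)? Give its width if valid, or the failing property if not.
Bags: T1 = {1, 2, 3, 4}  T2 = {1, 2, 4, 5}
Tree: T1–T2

Vertex coverage: the bags together contain {1, 2, 3, 4, 5}, the full vertex set. Edge coverage: each edge of G has both endpoints in at least one bag. Running intersection: for every vertex, the bags containing it form a connected subtree. All three properties hold, so this is a valid tree decomposition of width max|bag| − 1 = 3, and hence tw(G) ≤ 3.

Yes; width 3.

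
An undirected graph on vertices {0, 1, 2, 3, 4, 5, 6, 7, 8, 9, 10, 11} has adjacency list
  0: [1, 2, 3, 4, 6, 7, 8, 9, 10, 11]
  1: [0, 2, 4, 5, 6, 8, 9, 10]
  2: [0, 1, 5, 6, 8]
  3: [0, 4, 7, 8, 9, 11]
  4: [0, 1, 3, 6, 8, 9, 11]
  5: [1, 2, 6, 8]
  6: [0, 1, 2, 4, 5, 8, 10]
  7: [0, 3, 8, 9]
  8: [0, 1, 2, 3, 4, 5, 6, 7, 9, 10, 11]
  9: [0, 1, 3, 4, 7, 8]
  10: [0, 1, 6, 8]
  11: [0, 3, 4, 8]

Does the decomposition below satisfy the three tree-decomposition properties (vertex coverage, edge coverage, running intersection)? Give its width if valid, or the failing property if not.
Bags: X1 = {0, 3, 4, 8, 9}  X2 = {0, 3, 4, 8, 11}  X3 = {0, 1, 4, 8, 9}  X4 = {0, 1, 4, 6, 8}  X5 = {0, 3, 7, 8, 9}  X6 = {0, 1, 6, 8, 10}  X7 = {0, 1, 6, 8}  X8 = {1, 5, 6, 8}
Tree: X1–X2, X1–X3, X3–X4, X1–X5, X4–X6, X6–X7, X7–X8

A tree decomposition must satisfy three properties: every vertex lies in some bag; for every edge, both endpoints lie together in some bag; and for every vertex, the bags containing it form a connected subtree. Here vertex 2 appears in no bag, so the decomposition is invalid.

No — vertex 2 appears in no bag.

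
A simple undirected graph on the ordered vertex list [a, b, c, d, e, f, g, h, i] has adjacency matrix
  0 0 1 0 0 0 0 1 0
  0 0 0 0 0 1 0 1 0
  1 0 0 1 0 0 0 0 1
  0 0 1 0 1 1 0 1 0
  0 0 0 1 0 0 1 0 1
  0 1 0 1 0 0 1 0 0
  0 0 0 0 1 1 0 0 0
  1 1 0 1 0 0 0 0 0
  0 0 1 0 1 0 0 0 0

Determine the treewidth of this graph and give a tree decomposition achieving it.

Treewidth 3.
One optimal decomposition is:
Bags: B1 = {e, f, g, i}  B2 = {d, e, f, i}  B3 = {c, d, f, i}  B4 = {b, c, d, f}  B5 = {b, c, d, h}  B6 = {a, b, c, h}
Tree: B1–B2, B2–B3, B3–B4, B4–B5, B5–B6

Every bag has size at most 4, so the width is 4 − 1 = 3 and tw(G) ≤ 3. For the lower bound: the 4 vertex sets {e,g,i}, {f}, {d}, {a,b,c,h} are disjoint, each induces a connected subgraph, and every pair is joined by at least one edge of G. Contracting each set to a single vertex therefore yields K_{4} as a minor, and since treewidth is minor-monotone, tw(G) ≥ tw(K_{4}) = 3. The upper and lower bounds meet at 3, so that is the treewidth.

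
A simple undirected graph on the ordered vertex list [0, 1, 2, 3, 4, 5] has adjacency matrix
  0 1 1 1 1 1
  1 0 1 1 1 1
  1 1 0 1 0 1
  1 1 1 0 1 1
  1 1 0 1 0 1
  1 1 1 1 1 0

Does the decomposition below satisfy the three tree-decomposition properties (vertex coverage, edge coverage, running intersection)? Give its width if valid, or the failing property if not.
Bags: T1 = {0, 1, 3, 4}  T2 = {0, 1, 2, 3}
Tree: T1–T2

A tree decomposition must satisfy three properties: every vertex lies in some bag; for every edge, both endpoints lie together in some bag; and for every vertex, the bags containing it form a connected subtree. Here vertex 5 appears in no bag, so the decomposition is invalid.

No — vertex 5 appears in no bag.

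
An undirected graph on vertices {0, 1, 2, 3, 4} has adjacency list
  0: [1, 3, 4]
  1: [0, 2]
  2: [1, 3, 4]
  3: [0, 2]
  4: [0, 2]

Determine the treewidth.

2

A width-2 tree decomposition is:
Bags: B1 = {0, 2, 4}  B2 = {0, 2, 3}  B3 = {0, 1, 2}
Tree: B1–B2, B2–B3
Each bag holds 3 vertices, so the decomposition has width 2, which upper-bounds the treewidth. The edges 4–2–3–0–4 form a cycle, so G is not a tree and its treewidth is at least 2. Hence tw(G) = 2 exactly.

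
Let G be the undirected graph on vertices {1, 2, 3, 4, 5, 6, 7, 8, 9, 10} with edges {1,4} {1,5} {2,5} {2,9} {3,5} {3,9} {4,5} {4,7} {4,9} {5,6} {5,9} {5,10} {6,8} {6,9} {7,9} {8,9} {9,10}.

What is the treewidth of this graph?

A width-2 tree decomposition is:
Bags: B1 = {4, 5, 9}  B2 = {4, 7, 9}  B3 = {2, 5, 9}  B4 = {5, 6, 9}  B5 = {3, 5, 9}  B6 = {1, 4, 5}  B7 = {5, 9, 10}  B8 = {6, 8, 9}
Tree: B1–B2, B1–B3, B3–B4, B4–B5, B1–B6, B5–B7, B4–B8
The largest bag has 3 vertices, giving width 2; this decomposition certifies tw(G) ≤ 2. Conversely, {1, 4, 5} is a clique of size 3, and the vertices of any clique must share a bag in every tree decomposition; so some bag has ≥ 3 vertices and tw(G) ≥ 2. Combining the bounds, tw(G) = 2.

2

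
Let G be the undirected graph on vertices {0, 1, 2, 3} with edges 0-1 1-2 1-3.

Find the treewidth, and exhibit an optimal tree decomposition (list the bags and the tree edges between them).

Treewidth 1.
One optimal decomposition is:
Bags: B1 = {1, 2}  B2 = {0, 1}  B3 = {1, 3}
Tree: B1–B2, B1–B3

The largest bag has 2 vertices, giving width 1; this decomposition certifies tw(G) ≤ 1. Any graph with an edge has treewidth ≥ 1, and G has the edge 2–1. The upper and lower bounds meet at 1, so that is the treewidth.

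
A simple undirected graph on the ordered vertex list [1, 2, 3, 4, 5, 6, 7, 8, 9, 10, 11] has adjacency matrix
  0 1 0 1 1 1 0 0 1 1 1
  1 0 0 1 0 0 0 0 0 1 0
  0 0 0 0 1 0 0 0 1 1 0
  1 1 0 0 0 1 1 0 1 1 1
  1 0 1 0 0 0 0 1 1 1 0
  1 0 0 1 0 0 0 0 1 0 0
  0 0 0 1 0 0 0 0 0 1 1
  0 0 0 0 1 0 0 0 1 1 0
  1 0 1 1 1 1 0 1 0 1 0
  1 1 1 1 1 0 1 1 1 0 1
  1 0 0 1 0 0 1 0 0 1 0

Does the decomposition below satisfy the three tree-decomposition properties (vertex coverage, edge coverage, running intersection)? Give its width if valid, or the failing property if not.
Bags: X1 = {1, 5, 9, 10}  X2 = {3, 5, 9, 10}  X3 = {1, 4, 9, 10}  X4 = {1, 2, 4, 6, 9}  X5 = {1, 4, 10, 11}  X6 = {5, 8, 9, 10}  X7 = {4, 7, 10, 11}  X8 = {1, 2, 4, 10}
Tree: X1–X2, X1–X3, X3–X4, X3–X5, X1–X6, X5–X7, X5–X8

A tree decomposition must satisfy three properties: every vertex lies in some bag; for every edge, both endpoints lie together in some bag; and for every vertex, the bags containing it form a connected subtree. Here bags containing vertex 2 are not connected in the tree, so the decomposition is invalid.

No — bags containing vertex 2 are not connected in the tree.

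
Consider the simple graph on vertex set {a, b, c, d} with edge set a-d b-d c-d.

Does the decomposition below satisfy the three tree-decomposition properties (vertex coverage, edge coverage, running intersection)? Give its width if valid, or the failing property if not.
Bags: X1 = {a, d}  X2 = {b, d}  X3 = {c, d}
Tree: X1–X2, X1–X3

Checking the three conditions: (i) the bags cover all of {a, b, c, d}; (ii) for each edge, some bag contains both endpoints; (iii) the bags containing any fixed vertex form a subtree. All hold, so the decomposition is valid with width 2 − 1 = 1.

Yes; width 1.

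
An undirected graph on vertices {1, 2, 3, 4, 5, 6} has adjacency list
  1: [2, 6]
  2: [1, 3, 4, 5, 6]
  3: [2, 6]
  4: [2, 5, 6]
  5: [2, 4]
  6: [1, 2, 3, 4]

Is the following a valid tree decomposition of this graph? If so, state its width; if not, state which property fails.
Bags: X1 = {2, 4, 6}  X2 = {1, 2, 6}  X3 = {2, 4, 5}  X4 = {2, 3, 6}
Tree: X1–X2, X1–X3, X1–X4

Yes; width 2.

Every vertex of G appears in some bag (union = {1, 2, 3, 4, 5, 6}); every edge is covered by a bag; and for each vertex v the set of bags containing v is connected in the bag tree. The decomposition is therefore valid. The largest bag has 3 vertices, so the width is 2.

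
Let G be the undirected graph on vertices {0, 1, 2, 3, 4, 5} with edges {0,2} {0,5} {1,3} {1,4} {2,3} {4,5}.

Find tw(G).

2

A width-2 tree decomposition is:
Bags: B1 = {1, 3, 4}  B2 = {2, 3, 4}  B3 = {0, 2, 4}  B4 = {0, 4, 5}
Tree: B1–B2, B2–B3, B3–B4
The largest bag has 3 vertices, giving width 2; this decomposition certifies tw(G) ≤ 2. For the lower bound, G contains the cycle 4–1–3–2–0–5–4, so G is not a forest; only forests have treewidth ≤ 1, hence tw(G) ≥ 2. Combining the bounds, tw(G) = 2.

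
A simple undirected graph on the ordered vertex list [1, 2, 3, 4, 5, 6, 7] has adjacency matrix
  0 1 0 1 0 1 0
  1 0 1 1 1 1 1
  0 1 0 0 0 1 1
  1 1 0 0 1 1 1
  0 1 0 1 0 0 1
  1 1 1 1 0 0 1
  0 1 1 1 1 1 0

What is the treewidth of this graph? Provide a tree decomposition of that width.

The largest bag has 4 vertices, giving width 3; this decomposition certifies tw(G) ≤ 3. Conversely, {2, 3, 6, 7} is a clique of size 4, and the vertices of any clique must share a bag in every tree decomposition; so some bag has ≥ 4 vertices and tw(G) ≥ 3. Combining the bounds, tw(G) = 3.

Treewidth 3.
One optimal decomposition is:
Bags: B1 = {2, 4, 6, 7}  B2 = {1, 2, 4, 6}  B3 = {2, 3, 6, 7}  B4 = {2, 4, 5, 7}
Tree: B1–B2, B1–B3, B1–B4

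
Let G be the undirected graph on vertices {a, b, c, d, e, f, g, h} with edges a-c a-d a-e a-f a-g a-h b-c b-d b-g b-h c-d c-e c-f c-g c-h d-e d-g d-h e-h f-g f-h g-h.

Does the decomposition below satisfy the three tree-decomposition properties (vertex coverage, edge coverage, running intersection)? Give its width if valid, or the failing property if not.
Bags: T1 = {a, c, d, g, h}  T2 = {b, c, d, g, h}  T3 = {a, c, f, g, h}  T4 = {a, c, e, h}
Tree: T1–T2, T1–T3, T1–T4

A tree decomposition must satisfy three properties: every vertex lies in some bag; for every edge, both endpoints lie together in some bag; and for every vertex, the bags containing it form a connected subtree. Here edge (d,e) lies in no bag, so the decomposition is invalid.

No — edge (d,e) lies in no bag.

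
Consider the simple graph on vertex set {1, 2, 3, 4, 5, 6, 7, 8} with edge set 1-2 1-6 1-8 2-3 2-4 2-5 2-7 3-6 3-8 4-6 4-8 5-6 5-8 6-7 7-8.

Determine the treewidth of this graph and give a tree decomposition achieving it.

Treewidth 3.
One optimal decomposition is:
Bags: B1 = {2, 4, 6, 8}  B2 = {1, 2, 6, 8}  B3 = {2, 3, 6, 8}  B4 = {2, 5, 6, 8}  B5 = {2, 6, 7, 8}
Tree: B1–B2, B2–B3, B3–B4, B4–B5

Each bag holds 4 vertices, so the decomposition has width 3, which upper-bounds the treewidth. For the lower bound: the 4 vertex sets {2,4}, {1,8}, {6}, {3} are disjoint, each induces a connected subgraph, and every pair is joined by at least one edge of G. Contracting each set to a single vertex therefore yields K_{4} as a minor, and since treewidth is minor-monotone, tw(G) ≥ tw(K_{4}) = 3. Therefore the treewidth is 3.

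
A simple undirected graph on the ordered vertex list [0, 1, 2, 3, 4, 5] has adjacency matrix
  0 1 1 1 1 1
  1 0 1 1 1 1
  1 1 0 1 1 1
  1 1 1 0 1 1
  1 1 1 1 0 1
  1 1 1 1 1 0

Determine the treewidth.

A width-5 tree decomposition is:
Bags: B1 = {0, 1, 2, 3, 4, 5}
Tree: (single bag)
A single bag containing all 6 vertices is trivially a valid decomposition of width 5. On the other hand G contains the 6-clique {0, 1, 2, 3, 4, 5}. A clique must lie in a single bag of any decomposition, so no decomposition can have width below 5. The upper and lower bounds meet at 5, so that is the treewidth.

5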